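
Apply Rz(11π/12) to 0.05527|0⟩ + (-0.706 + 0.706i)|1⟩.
(0.007214 - 0.0548i)|0⟩ + (-0.7921 - 0.6078i)|1⟩

Rz(11π/12) = [[e^(−iθ/2), 0], [0, e^(iθ/2)]] with e^(±iθ/2) = cos(θ/2) ± i·sin(θ/2); θ = 11π/12, cos(θ/2) ≈ 0.130526, sin(θ/2) ≈ 0.991445.
With a = amp(|0⟩) = 0.05527 and b = amp(|1⟩) = (-0.706 + 0.706i):
new amp(|0⟩) = (0.130526 - 0.991445i)·a = (0.007214 - 0.0548i)
new amp(|1⟩) = (0.130526 + 0.991445i)·b = (-0.7921 - 0.6078i)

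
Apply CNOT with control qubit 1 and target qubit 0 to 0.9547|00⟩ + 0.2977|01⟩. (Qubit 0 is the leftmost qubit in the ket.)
0.9547|00⟩ + 0.2977|11⟩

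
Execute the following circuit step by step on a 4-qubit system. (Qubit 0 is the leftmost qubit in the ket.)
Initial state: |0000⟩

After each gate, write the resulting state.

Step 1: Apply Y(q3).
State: i|0001⟩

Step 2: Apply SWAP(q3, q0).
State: i|1000⟩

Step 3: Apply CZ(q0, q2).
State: i|1000⟩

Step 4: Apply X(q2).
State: i|1010⟩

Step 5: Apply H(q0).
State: (1/√2)i|0010⟩ - (1/√2)i|1010⟩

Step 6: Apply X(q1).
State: (1/√2)i|0110⟩ - (1/√2)i|1110⟩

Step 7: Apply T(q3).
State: (1/√2)i|0110⟩ - (1/√2)i|1110⟩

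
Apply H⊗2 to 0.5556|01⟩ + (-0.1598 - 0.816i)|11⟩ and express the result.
(0.1979 - 0.408i)|00⟩ + (-0.1979 + 0.408i)|01⟩ + (0.3577 + 0.408i)|10⟩ + (-0.3577 - 0.408i)|11⟩

H⊗2 gives amp(|y⟩) = (1/2) Σ_x (−1)^(x·y) amp(|x⟩), where x·y is the number of positions in which both x and y have a 1.
|00⟩: (0.5556 + (-0.1598 - 0.816i))/2 = (0.1979 - 0.408i)
|01⟩: (-0.5556 - (-0.1598 - 0.816i))/2 = (-0.1979 + 0.408i)
|10⟩: (0.5556 - (-0.1598 - 0.816i))/2 = (0.3577 + 0.408i)
|11⟩: (-0.5556 + (-0.1598 - 0.816i))/2 = (-0.3577 - 0.408i)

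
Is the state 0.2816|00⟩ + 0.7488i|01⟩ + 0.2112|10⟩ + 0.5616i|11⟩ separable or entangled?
Separable

Writing the state as a|00⟩ + b|01⟩ + c|10⟩ + d|11⟩, it is a product state iff ad − bc = 0.
Here (a, b, c, d) = (0.2816, 0.7488i, 0.2112, 0.5616i): ad − bc = (0.2816)(0.5616i) − (0.7488i)(0.2112) = 0, so the state is separable.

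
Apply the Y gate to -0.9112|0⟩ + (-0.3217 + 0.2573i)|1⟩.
(0.2573 + 0.3217i)|0⟩ - 0.9112i|1⟩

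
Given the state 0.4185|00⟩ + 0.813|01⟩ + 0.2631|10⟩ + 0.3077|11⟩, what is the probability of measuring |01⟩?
0.661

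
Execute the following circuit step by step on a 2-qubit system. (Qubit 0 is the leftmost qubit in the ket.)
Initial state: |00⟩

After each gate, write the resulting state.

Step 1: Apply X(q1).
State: |01⟩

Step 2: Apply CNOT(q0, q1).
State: |01⟩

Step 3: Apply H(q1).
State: 1/√2|00⟩ - 1/√2|01⟩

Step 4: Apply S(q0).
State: 1/√2|00⟩ - 1/√2|01⟩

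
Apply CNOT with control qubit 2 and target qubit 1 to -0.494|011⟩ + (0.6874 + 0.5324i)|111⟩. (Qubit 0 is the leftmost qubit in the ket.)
-0.494|001⟩ + (0.6874 + 0.5324i)|101⟩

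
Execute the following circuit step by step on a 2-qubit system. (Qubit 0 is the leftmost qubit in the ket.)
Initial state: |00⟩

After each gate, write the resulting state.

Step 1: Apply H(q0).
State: 1/√2|00⟩ + 1/√2|10⟩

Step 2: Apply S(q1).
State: 1/√2|00⟩ + 1/√2|10⟩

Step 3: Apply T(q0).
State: 1/√2|00⟩ + (1/2 + (1/2)i)|10⟩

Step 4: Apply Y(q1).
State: (1/√2)i|01⟩ + (-1/2 + (1/2)i)|11⟩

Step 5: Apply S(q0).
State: (1/√2)i|01⟩ + (-1/2 - (1/2)i)|11⟩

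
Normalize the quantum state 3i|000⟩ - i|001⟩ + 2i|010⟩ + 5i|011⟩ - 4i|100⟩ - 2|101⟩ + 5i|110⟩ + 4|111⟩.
0.3i|000⟩ - 0.1i|001⟩ + 0.2i|010⟩ + (1/2)i|011⟩ - 0.4i|100⟩ - 0.2|101⟩ + (1/2)i|110⟩ + 0.4|111⟩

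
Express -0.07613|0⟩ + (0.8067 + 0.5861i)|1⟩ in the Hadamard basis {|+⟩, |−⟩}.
(0.5166 + 0.4144i)|+⟩ + (-0.6243 - 0.4144i)|−⟩

With |ψ⟩ = α|0⟩ + β|1⟩, the Hadamard-basis coefficients are ⟨+|ψ⟩ = (α + β)/√2 and ⟨−|ψ⟩ = (α − β)/√2.
Here α = -0.07613, β = (0.8067 + 0.5861i): (α + β)/√2 = (0.5166 + 0.4144i), (α − β)/√2 = (-0.6243 - 0.4144i).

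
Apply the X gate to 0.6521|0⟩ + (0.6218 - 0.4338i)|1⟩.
(0.6218 - 0.4338i)|0⟩ + 0.6521|1⟩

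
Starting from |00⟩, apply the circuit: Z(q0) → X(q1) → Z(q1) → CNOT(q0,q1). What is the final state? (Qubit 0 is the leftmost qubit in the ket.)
-|01⟩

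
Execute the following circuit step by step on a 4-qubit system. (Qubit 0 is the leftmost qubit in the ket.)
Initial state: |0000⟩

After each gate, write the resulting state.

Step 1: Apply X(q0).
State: |1000⟩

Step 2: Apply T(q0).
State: (1/√2 + (1/√2)i)|1000⟩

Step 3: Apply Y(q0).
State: (1/√2 - (1/√2)i)|0000⟩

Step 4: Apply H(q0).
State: (1/2 - (1/2)i)|0000⟩ + (1/2 - (1/2)i)|1000⟩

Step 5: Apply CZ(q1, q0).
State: (1/2 - (1/2)i)|0000⟩ + (1/2 - (1/2)i)|1000⟩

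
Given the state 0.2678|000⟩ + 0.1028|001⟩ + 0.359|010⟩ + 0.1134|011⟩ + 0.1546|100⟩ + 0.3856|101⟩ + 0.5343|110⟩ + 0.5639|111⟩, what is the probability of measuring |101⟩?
0.1487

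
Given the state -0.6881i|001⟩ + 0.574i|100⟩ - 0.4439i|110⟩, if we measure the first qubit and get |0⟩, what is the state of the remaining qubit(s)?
-i|01⟩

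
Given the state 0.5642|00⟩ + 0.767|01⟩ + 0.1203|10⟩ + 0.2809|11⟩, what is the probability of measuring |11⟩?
0.0789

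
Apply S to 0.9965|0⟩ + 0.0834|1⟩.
0.9965|0⟩ + 0.0834i|1⟩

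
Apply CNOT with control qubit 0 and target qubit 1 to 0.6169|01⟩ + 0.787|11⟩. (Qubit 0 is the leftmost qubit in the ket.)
0.6169|01⟩ + 0.787|10⟩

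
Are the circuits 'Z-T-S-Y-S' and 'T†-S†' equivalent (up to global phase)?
No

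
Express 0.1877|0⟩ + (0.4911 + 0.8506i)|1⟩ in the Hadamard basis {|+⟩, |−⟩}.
(0.48 + 0.6015i)|+⟩ + (-0.2145 - 0.6015i)|−⟩

With |ψ⟩ = α|0⟩ + β|1⟩, the Hadamard-basis coefficients are ⟨+|ψ⟩ = (α + β)/√2 and ⟨−|ψ⟩ = (α − β)/√2.
Here α = 0.1877, β = (0.4911 + 0.8506i): (α + β)/√2 = (0.48 + 0.6015i), (α − β)/√2 = (-0.2145 - 0.6015i).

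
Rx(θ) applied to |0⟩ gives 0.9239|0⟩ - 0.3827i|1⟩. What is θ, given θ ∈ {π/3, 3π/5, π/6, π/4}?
π/4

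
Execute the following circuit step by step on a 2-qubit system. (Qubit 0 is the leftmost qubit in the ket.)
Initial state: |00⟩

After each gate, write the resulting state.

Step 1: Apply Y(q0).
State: i|10⟩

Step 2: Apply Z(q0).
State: -i|10⟩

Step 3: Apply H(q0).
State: -(1/√2)i|00⟩ + (1/√2)i|10⟩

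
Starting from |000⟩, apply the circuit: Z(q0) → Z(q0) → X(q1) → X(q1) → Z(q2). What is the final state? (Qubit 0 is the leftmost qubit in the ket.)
|000⟩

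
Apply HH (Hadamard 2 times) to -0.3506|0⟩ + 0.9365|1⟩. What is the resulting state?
-0.3506|0⟩ + 0.9365|1⟩

H² = I, so an even number of Hadamards cancels: H^2 = I and the state is unchanged.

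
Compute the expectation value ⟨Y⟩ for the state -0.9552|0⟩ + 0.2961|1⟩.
0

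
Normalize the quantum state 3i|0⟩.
i|0⟩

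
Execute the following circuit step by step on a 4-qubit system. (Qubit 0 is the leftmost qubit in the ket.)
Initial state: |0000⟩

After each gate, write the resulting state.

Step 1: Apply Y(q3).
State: i|0001⟩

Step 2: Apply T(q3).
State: (-1/√2 + (1/√2)i)|0001⟩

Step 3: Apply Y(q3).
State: (1/√2 + (1/√2)i)|0000⟩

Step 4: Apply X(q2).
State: (1/√2 + (1/√2)i)|0010⟩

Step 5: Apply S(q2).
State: (-1/√2 + (1/√2)i)|0010⟩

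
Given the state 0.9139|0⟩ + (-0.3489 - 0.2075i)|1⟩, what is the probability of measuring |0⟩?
0.8352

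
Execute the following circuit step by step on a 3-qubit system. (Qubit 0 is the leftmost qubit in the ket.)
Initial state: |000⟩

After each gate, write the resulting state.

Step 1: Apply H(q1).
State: 1/√2|000⟩ + 1/√2|010⟩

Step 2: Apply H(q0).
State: 1/2|000⟩ + 1/2|010⟩ + 1/2|100⟩ + 1/2|110⟩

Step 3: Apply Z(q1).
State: 1/2|000⟩ - 1/2|010⟩ + 1/2|100⟩ - 1/2|110⟩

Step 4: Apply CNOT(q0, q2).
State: 1/2|000⟩ - 1/2|010⟩ + 1/2|101⟩ - 1/2|111⟩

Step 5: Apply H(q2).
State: 1/√8|000⟩ + 1/√8|001⟩ - 1/√8|010⟩ - 1/√8|011⟩ + 1/√8|100⟩ - 1/√8|101⟩ - 1/√8|110⟩ + 1/√8|111⟩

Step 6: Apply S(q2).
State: 1/√8|000⟩ + (1/√8)i|001⟩ - 1/√8|010⟩ - (1/√8)i|011⟩ + 1/√8|100⟩ - (1/√8)i|101⟩ - 1/√8|110⟩ + (1/√8)i|111⟩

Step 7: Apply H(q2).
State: (0.25 + 0.25i)|000⟩ + (0.25 - 0.25i)|001⟩ + (-0.25 - 0.25i)|010⟩ + (-0.25 + 0.25i)|011⟩ + (0.25 - 0.25i)|100⟩ + (0.25 + 0.25i)|101⟩ + (-0.25 + 0.25i)|110⟩ + (-0.25 - 0.25i)|111⟩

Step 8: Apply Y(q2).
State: (-0.25 - 0.25i)|000⟩ + (-0.25 + 0.25i)|001⟩ + (0.25 + 0.25i)|010⟩ + (0.25 - 0.25i)|011⟩ + (0.25 - 0.25i)|100⟩ + (0.25 + 0.25i)|101⟩ + (-0.25 + 0.25i)|110⟩ + (-0.25 - 0.25i)|111⟩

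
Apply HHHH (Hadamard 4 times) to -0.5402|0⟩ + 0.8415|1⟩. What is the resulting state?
-0.5402|0⟩ + 0.8415|1⟩

H² = I, so an even number of Hadamards cancels: H^4 = I and the state is unchanged.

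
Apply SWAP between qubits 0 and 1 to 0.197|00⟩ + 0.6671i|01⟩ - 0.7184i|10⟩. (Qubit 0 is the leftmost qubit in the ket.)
0.197|00⟩ - 0.7184i|01⟩ + 0.6671i|10⟩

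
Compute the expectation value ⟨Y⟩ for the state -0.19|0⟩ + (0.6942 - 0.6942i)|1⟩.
0.2638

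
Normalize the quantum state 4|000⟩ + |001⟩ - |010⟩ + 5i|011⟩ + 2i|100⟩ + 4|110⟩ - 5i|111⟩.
0.4264|000⟩ + 0.1066|001⟩ - 0.1066|010⟩ + 0.533i|011⟩ + 0.2132i|100⟩ + 0.4264|110⟩ - 0.533i|111⟩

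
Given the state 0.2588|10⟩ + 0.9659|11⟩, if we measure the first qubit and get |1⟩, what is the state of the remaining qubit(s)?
0.2588|0⟩ + 0.9659|1⟩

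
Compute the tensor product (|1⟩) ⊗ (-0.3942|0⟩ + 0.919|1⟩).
-0.3942|10⟩ + 0.919|11⟩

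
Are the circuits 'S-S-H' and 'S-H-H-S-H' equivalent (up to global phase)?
Yes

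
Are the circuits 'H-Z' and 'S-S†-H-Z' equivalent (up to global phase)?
Yes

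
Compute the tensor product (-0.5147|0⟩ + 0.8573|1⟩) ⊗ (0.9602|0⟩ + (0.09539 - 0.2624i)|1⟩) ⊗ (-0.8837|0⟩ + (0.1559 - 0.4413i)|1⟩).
0.4367|000⟩ + (-0.07705 + 0.2181i)|001⟩ + (0.04339 - 0.1194i)|010⟩ + (0.05195 + 0.04272i)|011⟩ - 0.7274|100⟩ + (0.1283 - 0.3633i)|101⟩ + (-0.07227 + 0.1988i)|110⟩ + (-0.08652 - 0.07116i)|111⟩

amp(|b₁b₂…⟩) = product of the factor amplitudes for bits b₁, b₂, …; only kets whose every factor amplitude is nonzero survive.
|000⟩: (-0.5147)(0.9602)(-0.8837) = 0.4367
|001⟩: (-0.5147)(0.9602)(0.1559 - 0.4413i) = (-0.07705 + 0.2181i)
|010⟩: (-0.5147)(0.09539 - 0.2624i)(-0.8837) = (0.04339 - 0.1194i)
|011⟩: (-0.5147)(0.09539 - 0.2624i)(0.1559 - 0.4413i) = (0.05195 + 0.04272i)
|100⟩: (0.8573)(0.9602)(-0.8837) = -0.7274
|101⟩: (0.8573)(0.9602)(0.1559 - 0.4413i) = (0.1283 - 0.3633i)
|110⟩: (0.8573)(0.09539 - 0.2624i)(-0.8837) = (-0.07227 + 0.1988i)
|111⟩: (0.8573)(0.09539 - 0.2624i)(0.1559 - 0.4413i) = (-0.08652 - 0.07116i)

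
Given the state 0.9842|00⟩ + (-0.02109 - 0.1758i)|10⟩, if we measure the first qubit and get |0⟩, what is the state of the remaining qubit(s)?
|0⟩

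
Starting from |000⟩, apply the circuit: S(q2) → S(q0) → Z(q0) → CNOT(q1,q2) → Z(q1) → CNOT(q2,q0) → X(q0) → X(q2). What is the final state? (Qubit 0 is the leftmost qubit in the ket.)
|101⟩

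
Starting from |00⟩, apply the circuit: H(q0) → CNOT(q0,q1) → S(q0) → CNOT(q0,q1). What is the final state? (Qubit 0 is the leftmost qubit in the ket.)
1/√2|00⟩ + (1/√2)i|10⟩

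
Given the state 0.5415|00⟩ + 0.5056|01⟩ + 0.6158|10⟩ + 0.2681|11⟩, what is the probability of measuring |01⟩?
0.2556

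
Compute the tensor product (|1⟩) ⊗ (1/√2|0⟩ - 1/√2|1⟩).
1/√2|10⟩ - 1/√2|11⟩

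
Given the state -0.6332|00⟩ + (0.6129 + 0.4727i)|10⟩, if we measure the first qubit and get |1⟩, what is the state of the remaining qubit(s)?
(0.7919 + 0.6107i)|0⟩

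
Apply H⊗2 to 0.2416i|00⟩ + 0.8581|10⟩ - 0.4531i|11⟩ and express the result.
(0.4291 - 0.1058i)|00⟩ + (0.4291 + 0.3474i)|01⟩ + (-0.4291 + 0.3474i)|10⟩ + (-0.4291 - 0.1058i)|11⟩

H⊗2 gives amp(|y⟩) = (1/2) Σ_x (−1)^(x·y) amp(|x⟩), where x·y is the number of positions in which both x and y have a 1.
|00⟩: (0.2416i + 0.8581 - 0.4531i)/2 = (0.4291 - 0.1058i)
|01⟩: (0.2416i + 0.8581 + 0.4531i)/2 = (0.4291 + 0.3474i)
|10⟩: (0.2416i - 0.8581 + 0.4531i)/2 = (-0.4291 + 0.3474i)
|11⟩: (0.2416i - 0.8581 - 0.4531i)/2 = (-0.4291 - 0.1058i)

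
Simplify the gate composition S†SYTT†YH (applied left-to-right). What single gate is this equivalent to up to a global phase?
H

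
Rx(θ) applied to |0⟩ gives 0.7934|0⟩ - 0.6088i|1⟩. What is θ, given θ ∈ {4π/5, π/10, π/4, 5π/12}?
5π/12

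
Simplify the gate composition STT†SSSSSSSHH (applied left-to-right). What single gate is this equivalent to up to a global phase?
I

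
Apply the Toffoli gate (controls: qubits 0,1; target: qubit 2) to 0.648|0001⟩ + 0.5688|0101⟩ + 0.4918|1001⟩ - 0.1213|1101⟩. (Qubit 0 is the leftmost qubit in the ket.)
0.648|0001⟩ + 0.5688|0101⟩ + 0.4918|1001⟩ - 0.1213|1111⟩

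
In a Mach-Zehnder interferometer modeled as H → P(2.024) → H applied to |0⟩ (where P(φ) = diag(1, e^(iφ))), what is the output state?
(0.2811 + 0.4495i)|0⟩ + (0.7189 - 0.4495i)|1⟩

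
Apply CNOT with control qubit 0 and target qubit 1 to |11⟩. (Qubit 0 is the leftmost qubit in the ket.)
|10⟩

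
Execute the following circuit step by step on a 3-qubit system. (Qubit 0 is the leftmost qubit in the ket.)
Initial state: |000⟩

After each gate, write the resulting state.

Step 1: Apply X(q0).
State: |100⟩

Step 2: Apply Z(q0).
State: -|100⟩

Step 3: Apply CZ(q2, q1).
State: -|100⟩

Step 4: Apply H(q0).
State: -1/√2|000⟩ + 1/√2|100⟩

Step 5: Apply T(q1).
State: -1/√2|000⟩ + 1/√2|100⟩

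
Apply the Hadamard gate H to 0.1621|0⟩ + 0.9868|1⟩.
0.8124|0⟩ - 0.5832|1⟩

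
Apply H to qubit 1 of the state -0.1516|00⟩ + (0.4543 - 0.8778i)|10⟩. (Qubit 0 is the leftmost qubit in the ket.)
-0.1072|00⟩ - 0.1072|01⟩ + (0.3212 - 0.6207i)|10⟩ + (0.3212 - 0.6207i)|11⟩

H on qubit 1 mixes each pair of kets that differ only in qubit 1: amplitudes (a, b) of (|…0…⟩, |…1…⟩) become ((a + b)/√2, (a − b)/√2). Kets absent from the input have amplitude 0.
(|00⟩, |01⟩): (a, b) = (-0.1516, 0) → (-0.1072, -0.1072)
(|10⟩, |11⟩): (a, b) = ((0.4543 - 0.8778i), 0) → ((0.3212 - 0.6207i), (0.3212 - 0.6207i))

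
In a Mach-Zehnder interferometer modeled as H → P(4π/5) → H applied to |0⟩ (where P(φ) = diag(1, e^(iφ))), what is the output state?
(0.09549 + 0.2939i)|0⟩ + (0.9045 - 0.2939i)|1⟩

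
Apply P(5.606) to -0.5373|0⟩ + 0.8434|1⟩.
-0.5373|0⟩ + (0.6573 - 0.5285i)|1⟩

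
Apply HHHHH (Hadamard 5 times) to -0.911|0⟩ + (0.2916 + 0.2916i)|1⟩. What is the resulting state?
(-0.438 + 0.2062i)|0⟩ + (-0.8504 - 0.2062i)|1⟩

H² = I, so H^5 = H: a single Hadamard. With (a, b) = (-0.911, (0.2916 + 0.2916i)), H gives ((a + b)/√2, (a − b)/√2) = ((-0.438 + 0.2062i), (-0.8504 - 0.2062i)).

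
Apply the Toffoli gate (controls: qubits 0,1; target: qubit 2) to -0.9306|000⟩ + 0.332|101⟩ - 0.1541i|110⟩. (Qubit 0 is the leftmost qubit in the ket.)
-0.9306|000⟩ + 0.332|101⟩ - 0.1541i|111⟩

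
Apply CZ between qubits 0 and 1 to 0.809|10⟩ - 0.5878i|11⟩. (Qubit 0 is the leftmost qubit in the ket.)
0.809|10⟩ + 0.5878i|11⟩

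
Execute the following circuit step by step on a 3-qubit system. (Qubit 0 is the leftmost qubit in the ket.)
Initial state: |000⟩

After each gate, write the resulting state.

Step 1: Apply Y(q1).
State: i|010⟩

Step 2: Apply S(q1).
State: -|010⟩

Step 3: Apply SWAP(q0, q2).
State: -|010⟩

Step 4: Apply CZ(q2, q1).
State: -|010⟩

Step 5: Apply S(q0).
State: -|010⟩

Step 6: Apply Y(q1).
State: i|000⟩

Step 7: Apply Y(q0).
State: -|100⟩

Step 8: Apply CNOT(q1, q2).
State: -|100⟩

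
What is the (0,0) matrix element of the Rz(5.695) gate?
(-0.9571 - 0.2899i)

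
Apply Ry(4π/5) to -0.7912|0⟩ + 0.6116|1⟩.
-0.8262|0⟩ - 0.5635|1⟩

Ry(4π/5) = [[cos(θ/2), −sin(θ/2)], [sin(θ/2), cos(θ/2)]]; θ = 4π/5, cos(θ/2) ≈ 0.309017, sin(θ/2) ≈ 0.951057.
With a = amp(|0⟩) = -0.7912 and b = amp(|1⟩) = 0.6116:
new amp(|0⟩) = (0.309017)·a + (-0.951057)·b = -0.8262
new amp(|1⟩) = (0.951057)·a + (0.309017)·b = -0.5635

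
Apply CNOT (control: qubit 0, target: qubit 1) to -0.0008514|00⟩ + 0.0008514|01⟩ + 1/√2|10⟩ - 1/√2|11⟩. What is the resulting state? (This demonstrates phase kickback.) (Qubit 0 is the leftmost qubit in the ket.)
-0.0008514|00⟩ + 0.0008514|01⟩ - 1/√2|10⟩ + 1/√2|11⟩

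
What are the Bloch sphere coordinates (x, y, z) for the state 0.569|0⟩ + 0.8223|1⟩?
(0.9358, 0, -0.3524)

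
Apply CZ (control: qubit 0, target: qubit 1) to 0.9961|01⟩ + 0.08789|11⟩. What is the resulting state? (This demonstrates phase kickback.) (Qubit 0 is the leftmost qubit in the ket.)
0.9961|01⟩ - 0.08789|11⟩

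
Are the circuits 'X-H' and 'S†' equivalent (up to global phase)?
No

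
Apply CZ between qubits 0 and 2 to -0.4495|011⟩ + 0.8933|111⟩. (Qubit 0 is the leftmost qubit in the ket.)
-0.4495|011⟩ - 0.8933|111⟩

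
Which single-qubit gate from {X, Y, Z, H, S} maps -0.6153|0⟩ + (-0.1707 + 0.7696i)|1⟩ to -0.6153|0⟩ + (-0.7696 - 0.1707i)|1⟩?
S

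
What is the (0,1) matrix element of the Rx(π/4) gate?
-0.3827i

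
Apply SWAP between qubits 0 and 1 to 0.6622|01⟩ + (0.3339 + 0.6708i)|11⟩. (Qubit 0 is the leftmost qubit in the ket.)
0.6622|10⟩ + (0.3339 + 0.6708i)|11⟩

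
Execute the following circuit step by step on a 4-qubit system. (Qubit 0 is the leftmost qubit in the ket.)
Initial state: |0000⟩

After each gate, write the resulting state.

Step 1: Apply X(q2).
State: |0010⟩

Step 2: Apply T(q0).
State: |0010⟩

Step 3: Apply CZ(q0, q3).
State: |0010⟩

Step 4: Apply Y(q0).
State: i|1010⟩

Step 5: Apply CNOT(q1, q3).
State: i|1010⟩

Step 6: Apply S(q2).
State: -|1010⟩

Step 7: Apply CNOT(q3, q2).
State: -|1010⟩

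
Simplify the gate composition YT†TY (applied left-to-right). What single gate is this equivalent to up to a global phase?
I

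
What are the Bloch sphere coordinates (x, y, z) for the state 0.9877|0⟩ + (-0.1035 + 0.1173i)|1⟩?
(-0.2045, 0.2317, 0.9511)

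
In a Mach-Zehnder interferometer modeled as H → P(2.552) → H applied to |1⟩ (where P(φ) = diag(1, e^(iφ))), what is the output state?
(0.9156 - 0.278i)|0⟩ + (0.08442 + 0.278i)|1⟩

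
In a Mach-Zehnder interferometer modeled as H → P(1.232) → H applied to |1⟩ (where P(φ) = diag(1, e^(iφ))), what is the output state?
(0.3338 - 0.4716i)|0⟩ + (0.6662 + 0.4716i)|1⟩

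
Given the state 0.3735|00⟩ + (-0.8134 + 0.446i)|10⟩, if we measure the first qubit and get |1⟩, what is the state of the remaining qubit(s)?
(-0.8768 + 0.4808i)|0⟩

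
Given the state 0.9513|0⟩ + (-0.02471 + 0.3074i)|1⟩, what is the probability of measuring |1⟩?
0.09511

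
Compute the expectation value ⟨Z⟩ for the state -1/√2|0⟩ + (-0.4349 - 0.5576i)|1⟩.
-0.00005577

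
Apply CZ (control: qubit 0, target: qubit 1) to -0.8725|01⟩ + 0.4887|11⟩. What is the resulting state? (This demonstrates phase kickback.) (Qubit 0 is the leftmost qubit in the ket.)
-0.8725|01⟩ - 0.4887|11⟩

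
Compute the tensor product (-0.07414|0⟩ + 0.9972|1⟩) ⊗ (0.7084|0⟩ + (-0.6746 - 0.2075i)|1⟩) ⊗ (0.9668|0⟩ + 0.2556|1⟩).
-0.05078|000⟩ - 0.01342|001⟩ + (0.04835 + 0.01487i)|010⟩ + (0.01278 + 0.003932i)|011⟩ + 0.683|100⟩ + 0.1806|101⟩ + (-0.6504 - 0.2i)|110⟩ + (-0.1719 - 0.05289i)|111⟩

amp(|b₁b₂…⟩) = product of the factor amplitudes for bits b₁, b₂, …; only kets whose every factor amplitude is nonzero survive.
|000⟩: (-0.07414)(0.7084)(0.9668) = -0.05078
|001⟩: (-0.07414)(0.7084)(0.2556) = -0.01342
|010⟩: (-0.07414)(-0.6746 - 0.2075i)(0.9668) = (0.04835 + 0.01487i)
|011⟩: (-0.07414)(-0.6746 - 0.2075i)(0.2556) = (0.01278 + 0.003932i)
|100⟩: (0.9972)(0.7084)(0.9668) = 0.683
|101⟩: (0.9972)(0.7084)(0.2556) = 0.1806
|110⟩: (0.9972)(-0.6746 - 0.2075i)(0.9668) = (-0.6504 - 0.2i)
|111⟩: (0.9972)(-0.6746 - 0.2075i)(0.2556) = (-0.1719 - 0.05289i)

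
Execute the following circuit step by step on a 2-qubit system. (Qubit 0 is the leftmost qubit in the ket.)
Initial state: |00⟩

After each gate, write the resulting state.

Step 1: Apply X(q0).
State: |10⟩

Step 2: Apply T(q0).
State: (1/√2 + (1/√2)i)|10⟩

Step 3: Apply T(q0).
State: i|10⟩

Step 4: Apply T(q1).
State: i|10⟩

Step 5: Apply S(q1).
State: i|10⟩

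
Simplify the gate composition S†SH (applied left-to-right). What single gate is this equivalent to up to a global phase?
H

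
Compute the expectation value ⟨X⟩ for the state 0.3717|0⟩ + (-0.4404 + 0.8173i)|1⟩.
-0.3274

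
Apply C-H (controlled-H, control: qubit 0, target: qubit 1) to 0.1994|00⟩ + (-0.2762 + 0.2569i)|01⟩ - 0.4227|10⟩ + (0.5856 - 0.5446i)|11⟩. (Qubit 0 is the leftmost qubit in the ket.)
0.1994|00⟩ + (-0.2762 + 0.2569i)|01⟩ + (0.1152 - 0.3851i)|10⟩ + (-0.713 + 0.3851i)|11⟩

C-H leaves the control-|0⟩ kets |00⟩, |01⟩ unchanged and applies H to qubit 1 on the control-|1⟩ pair (|10⟩, |11⟩).
H = [[1/√2, 1/√2], [1/√2, -1/√2]].
With a = amp(|10⟩) = -0.4227 and b = amp(|11⟩) = (0.5856 - 0.5446i):
new amp(|10⟩) = (1/√2)·a + (1/√2)·b = (0.1152 - 0.3851i)
new amp(|11⟩) = (1/√2)·a + (-1/√2)·b = (-0.713 + 0.3851i)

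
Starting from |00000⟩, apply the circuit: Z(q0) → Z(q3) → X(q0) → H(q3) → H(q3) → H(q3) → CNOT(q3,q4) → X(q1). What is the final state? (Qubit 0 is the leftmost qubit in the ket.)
1/√2|11000⟩ + 1/√2|11011⟩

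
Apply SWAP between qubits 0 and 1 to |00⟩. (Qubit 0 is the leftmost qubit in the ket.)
|00⟩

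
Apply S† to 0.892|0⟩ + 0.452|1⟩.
0.892|0⟩ - 0.452i|1⟩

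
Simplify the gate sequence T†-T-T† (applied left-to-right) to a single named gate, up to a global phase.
T†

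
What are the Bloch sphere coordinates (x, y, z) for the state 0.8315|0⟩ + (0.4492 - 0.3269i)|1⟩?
(0.747, -0.5436, 0.3827)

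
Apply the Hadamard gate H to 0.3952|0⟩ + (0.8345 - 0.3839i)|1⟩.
(0.8695 - 0.2715i)|0⟩ + (-0.3106 + 0.2715i)|1⟩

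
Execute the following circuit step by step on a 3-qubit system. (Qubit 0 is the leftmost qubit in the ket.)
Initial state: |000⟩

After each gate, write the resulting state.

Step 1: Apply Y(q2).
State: i|001⟩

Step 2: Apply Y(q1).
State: -|011⟩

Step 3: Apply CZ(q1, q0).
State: -|011⟩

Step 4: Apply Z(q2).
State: |011⟩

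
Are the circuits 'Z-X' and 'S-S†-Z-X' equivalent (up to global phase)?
Yes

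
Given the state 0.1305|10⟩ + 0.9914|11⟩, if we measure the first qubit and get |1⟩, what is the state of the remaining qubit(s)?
0.1305|0⟩ + 0.9914|1⟩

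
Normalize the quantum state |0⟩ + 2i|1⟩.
1/√5|0⟩ + 0.8944i|1⟩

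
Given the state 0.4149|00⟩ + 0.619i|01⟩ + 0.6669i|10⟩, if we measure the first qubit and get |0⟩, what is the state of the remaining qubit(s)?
0.5568|0⟩ + 0.8307i|1⟩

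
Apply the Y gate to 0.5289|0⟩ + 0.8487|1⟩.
-0.8487i|0⟩ + 0.5289i|1⟩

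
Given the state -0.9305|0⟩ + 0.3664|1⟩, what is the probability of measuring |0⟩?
0.8658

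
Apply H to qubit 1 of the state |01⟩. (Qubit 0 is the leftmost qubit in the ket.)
1/√2|00⟩ - 1/√2|01⟩

H on qubit 1 mixes each pair of kets that differ only in qubit 1: amplitudes (a, b) of (|…0…⟩, |…1…⟩) become ((a + b)/√2, (a − b)/√2). Kets absent from the input have amplitude 0.
(|00⟩, |01⟩): (a, b) = (0, 1) → (1/√2, -1/√2)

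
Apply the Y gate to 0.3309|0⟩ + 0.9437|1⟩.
-0.9437i|0⟩ + 0.3309i|1⟩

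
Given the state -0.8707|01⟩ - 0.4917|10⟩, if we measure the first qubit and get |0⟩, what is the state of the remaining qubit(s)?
-|1⟩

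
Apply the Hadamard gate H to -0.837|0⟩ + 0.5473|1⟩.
-0.2048|0⟩ - 0.9788|1⟩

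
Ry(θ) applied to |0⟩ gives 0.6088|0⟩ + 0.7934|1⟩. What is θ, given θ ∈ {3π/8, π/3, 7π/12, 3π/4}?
7π/12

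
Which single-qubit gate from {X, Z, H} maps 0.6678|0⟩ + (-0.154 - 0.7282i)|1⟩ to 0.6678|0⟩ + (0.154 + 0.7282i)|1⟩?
Z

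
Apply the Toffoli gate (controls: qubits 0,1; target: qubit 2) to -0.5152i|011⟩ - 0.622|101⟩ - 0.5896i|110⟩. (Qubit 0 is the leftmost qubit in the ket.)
-0.5152i|011⟩ - 0.622|101⟩ - 0.5896i|111⟩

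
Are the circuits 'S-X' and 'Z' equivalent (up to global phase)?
No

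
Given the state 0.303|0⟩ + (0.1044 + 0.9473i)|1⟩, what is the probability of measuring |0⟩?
0.09181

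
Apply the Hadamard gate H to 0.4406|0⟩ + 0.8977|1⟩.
0.9463|0⟩ - 0.3232|1⟩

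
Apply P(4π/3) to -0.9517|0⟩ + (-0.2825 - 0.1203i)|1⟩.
-0.9517|0⟩ + (0.03707 + 0.3048i)|1⟩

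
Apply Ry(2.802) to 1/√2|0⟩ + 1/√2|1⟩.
-0.5774|0⟩ + 0.8164|1⟩

Ry(2.802) = [[cos(θ/2), −sin(θ/2)], [sin(θ/2), cos(θ/2)]]; θ = 2.802, cos(θ/2) ≈ 0.168982, sin(θ/2) ≈ 0.985619.
With a = amp(|0⟩) = 1/√2 and b = amp(|1⟩) = 1/√2:
new amp(|0⟩) = (0.168982)·a + (-0.985619)·b = -0.5774
new amp(|1⟩) = (0.985619)·a + (0.168982)·b = 0.8164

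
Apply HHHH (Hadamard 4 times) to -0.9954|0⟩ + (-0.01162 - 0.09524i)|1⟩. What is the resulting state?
-0.9954|0⟩ + (-0.01162 - 0.09524i)|1⟩

H² = I, so an even number of Hadamards cancels: H^4 = I and the state is unchanged.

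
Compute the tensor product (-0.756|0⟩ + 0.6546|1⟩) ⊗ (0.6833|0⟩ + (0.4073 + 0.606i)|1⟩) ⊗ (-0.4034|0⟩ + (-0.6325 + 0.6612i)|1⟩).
0.2084|000⟩ + (0.3267 - 0.3416i)|001⟩ + (0.1242 + 0.1848i)|010⟩ + (0.4977 + 0.08618i)|011⟩ - 0.1804|100⟩ + (-0.2829 + 0.2957i)|101⟩ + (-0.1076 - 0.16i)|110⟩ + (-0.4309 - 0.07462i)|111⟩

amp(|b₁b₂…⟩) = product of the factor amplitudes for bits b₁, b₂, …; only kets whose every factor amplitude is nonzero survive.
|000⟩: (-0.756)(0.6833)(-0.4034) = 0.2084
|001⟩: (-0.756)(0.6833)(-0.6325 + 0.6612i) = (0.3267 - 0.3416i)
|010⟩: (-0.756)(0.4073 + 0.606i)(-0.4034) = (0.1242 + 0.1848i)
|011⟩: (-0.756)(0.4073 + 0.606i)(-0.6325 + 0.6612i) = (0.4977 + 0.08618i)
|100⟩: (0.6546)(0.6833)(-0.4034) = -0.1804
|101⟩: (0.6546)(0.6833)(-0.6325 + 0.6612i) = (-0.2829 + 0.2957i)
|110⟩: (0.6546)(0.4073 + 0.606i)(-0.4034) = (-0.1076 - 0.16i)
|111⟩: (0.6546)(0.4073 + 0.606i)(-0.6325 + 0.6612i) = (-0.4309 - 0.07462i)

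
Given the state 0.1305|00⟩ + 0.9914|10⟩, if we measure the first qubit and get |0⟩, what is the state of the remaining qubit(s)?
|0⟩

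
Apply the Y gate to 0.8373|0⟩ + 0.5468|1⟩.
-0.5468i|0⟩ + 0.8373i|1⟩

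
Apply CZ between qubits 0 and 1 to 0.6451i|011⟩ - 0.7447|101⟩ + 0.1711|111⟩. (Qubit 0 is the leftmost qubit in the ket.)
0.6451i|011⟩ - 0.7447|101⟩ - 0.1711|111⟩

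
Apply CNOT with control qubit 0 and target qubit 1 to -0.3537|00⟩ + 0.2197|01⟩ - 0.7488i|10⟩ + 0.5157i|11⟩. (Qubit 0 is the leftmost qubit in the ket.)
-0.3537|00⟩ + 0.2197|01⟩ + 0.5157i|10⟩ - 0.7488i|11⟩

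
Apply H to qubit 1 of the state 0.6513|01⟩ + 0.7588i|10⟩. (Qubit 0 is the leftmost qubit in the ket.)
0.4605|00⟩ - 0.4605|01⟩ + 0.5366i|10⟩ + 0.5366i|11⟩

H on qubit 1 mixes each pair of kets that differ only in qubit 1: amplitudes (a, b) of (|…0…⟩, |…1…⟩) become ((a + b)/√2, (a − b)/√2). Kets absent from the input have amplitude 0.
(|00⟩, |01⟩): (a, b) = (0, 0.6513) → (0.4605, -0.4605)
(|10⟩, |11⟩): (a, b) = (0.7588i, 0) → (0.5366i, 0.5366i)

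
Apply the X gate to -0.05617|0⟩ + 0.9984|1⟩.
0.9984|0⟩ - 0.05617|1⟩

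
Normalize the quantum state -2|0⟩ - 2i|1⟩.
-1/√2|0⟩ - (1/√2)i|1⟩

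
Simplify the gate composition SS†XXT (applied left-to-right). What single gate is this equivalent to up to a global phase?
T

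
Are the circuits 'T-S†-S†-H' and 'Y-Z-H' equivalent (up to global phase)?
No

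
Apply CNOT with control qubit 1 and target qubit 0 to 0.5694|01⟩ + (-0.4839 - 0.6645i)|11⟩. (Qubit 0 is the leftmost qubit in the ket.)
(-0.4839 - 0.6645i)|01⟩ + 0.5694|11⟩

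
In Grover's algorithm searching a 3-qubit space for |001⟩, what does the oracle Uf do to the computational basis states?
Uf|x⟩ = -|x⟩ if x = 001, else |x⟩ (phase flip on target)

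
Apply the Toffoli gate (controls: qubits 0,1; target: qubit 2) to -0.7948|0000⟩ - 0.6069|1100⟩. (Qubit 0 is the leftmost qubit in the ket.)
-0.7948|0000⟩ - 0.6069|1110⟩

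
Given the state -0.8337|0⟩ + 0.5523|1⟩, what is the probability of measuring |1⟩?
0.305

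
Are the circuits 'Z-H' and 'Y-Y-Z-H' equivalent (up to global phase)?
Yes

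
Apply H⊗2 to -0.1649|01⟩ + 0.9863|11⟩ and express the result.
0.4107|00⟩ - 0.4107|01⟩ - 0.5756|10⟩ + 0.5756|11⟩

H⊗2 gives amp(|y⟩) = (1/2) Σ_x (−1)^(x·y) amp(|x⟩), where x·y is the number of positions in which both x and y have a 1.
|00⟩: (-0.1649 + 0.9863)/2 = 0.4107
|01⟩: (0.1649 - 0.9863)/2 = -0.4107
|10⟩: (-0.1649 - 0.9863)/2 = -0.5756
|11⟩: (0.1649 + 0.9863)/2 = 0.5756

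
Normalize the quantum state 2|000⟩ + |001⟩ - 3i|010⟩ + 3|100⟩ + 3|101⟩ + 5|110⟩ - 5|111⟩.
0.2209|000⟩ + 0.1104|001⟩ - 0.3313i|010⟩ + 0.3313|100⟩ + 0.3313|101⟩ + 0.5522|110⟩ - 0.5522|111⟩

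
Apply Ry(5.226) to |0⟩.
-0.8635|0⟩ + 0.5043|1⟩

Ry(5.226) = [[cos(θ/2), −sin(θ/2)], [sin(θ/2), cos(θ/2)]]; θ = 5.226, cos(θ/2) ≈ -0.863518, sin(θ/2) ≈ 0.504319.
With a = amp(|0⟩) = 1 and b = amp(|1⟩) = 0:
new amp(|0⟩) = (-0.863518)·a + (-0.504319)·b = -0.8635
new amp(|1⟩) = (0.504319)·a + (-0.863518)·b = 0.5043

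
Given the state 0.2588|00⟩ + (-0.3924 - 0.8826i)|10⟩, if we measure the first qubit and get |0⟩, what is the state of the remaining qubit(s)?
|0⟩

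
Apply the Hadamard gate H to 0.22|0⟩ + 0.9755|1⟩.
0.8453|0⟩ - 0.5342|1⟩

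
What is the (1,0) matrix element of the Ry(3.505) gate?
0.9835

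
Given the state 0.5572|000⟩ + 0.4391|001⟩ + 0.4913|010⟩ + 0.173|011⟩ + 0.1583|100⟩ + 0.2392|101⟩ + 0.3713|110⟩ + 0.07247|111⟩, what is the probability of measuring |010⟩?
0.2414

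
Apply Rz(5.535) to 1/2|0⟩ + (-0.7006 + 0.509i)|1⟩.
(-0.4654 - 0.1827i)|0⟩ + (0.4661 - 0.7298i)|1⟩

Rz(5.535) = [[e^(−iθ/2), 0], [0, e^(iθ/2)]] with e^(±iθ/2) = cos(θ/2) ± i·sin(θ/2); θ = 5.535, cos(θ/2) ≈ -0.93084, sin(θ/2) ≈ 0.365428.
With a = amp(|0⟩) = 1/2 and b = amp(|1⟩) = (-0.7006 + 0.509i):
new amp(|0⟩) = (-0.93084 - 0.365428i)·a = (-0.4654 - 0.1827i)
new amp(|1⟩) = (-0.93084 + 0.365428i)·b = (0.4661 - 0.7298i)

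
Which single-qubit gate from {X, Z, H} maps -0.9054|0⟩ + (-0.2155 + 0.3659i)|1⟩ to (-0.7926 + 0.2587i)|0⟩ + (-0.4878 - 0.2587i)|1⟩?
H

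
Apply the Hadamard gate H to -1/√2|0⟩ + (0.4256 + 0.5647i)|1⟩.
(-0.1991 + 0.3993i)|0⟩ + (-0.8009 - 0.3993i)|1⟩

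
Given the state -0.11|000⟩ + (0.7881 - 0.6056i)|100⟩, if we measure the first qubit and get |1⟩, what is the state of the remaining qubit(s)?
(0.7929 - 0.6093i)|00⟩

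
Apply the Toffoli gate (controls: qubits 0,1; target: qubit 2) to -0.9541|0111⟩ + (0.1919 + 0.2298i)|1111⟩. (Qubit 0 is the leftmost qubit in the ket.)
-0.9541|0111⟩ + (0.1919 + 0.2298i)|1101⟩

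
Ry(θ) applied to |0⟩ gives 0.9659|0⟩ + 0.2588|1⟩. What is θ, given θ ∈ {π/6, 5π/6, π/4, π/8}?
π/6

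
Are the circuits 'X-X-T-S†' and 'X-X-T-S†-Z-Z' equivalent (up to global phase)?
Yes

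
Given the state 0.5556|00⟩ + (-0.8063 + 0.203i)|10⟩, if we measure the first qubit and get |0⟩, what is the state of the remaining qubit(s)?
|0⟩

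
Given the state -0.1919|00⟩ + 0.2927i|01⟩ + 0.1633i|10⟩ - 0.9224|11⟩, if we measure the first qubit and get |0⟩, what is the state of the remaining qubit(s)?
-0.5483|0⟩ + 0.8363i|1⟩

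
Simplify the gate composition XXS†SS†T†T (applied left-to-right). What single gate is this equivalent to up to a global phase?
S†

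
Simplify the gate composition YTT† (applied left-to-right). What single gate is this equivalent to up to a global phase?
Y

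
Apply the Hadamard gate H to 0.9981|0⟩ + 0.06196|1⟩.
0.7496|0⟩ + 0.662|1⟩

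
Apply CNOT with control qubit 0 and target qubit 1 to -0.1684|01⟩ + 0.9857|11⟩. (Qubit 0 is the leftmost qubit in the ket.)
-0.1684|01⟩ + 0.9857|10⟩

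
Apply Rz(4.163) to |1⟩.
(-0.4888 + 0.8724i)|1⟩

Rz(4.163) = [[e^(−iθ/2), 0], [0, e^(iθ/2)]] with e^(±iθ/2) = cos(θ/2) ± i·sin(θ/2); θ = 4.163, cos(θ/2) ≈ -0.488791, sin(θ/2) ≈ 0.872401.
With a = amp(|0⟩) = 0 and b = amp(|1⟩) = 1:
new amp(|0⟩) = (-0.488791 - 0.872401i)·a = 0
new amp(|1⟩) = (-0.488791 + 0.872401i)·b = (-0.4888 + 0.8724i)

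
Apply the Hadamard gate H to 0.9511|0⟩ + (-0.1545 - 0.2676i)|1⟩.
(0.5633 - 0.1892i)|0⟩ + (0.7818 + 0.1892i)|1⟩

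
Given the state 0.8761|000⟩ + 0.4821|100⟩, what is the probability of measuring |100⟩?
0.2324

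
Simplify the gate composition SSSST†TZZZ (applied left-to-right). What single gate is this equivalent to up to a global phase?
Z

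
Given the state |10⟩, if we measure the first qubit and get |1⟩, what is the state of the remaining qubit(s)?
|0⟩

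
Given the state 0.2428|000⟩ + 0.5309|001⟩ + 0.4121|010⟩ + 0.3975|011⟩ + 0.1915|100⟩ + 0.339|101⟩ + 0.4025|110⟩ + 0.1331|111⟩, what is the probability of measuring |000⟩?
0.05895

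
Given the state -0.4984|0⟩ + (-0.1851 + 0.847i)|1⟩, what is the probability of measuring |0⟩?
0.2484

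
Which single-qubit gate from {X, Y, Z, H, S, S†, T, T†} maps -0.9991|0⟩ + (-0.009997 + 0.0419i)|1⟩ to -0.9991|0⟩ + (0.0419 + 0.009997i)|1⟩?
S†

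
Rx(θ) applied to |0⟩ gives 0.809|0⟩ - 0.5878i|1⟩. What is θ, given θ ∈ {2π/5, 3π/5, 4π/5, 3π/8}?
2π/5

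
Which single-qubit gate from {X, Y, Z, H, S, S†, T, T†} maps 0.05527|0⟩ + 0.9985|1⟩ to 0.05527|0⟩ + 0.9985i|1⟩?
S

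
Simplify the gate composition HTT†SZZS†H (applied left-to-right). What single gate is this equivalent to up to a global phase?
I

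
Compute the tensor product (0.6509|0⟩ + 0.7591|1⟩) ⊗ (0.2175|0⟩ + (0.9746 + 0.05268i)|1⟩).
0.1416|00⟩ + (0.6344 + 0.03429i)|01⟩ + 0.1651|10⟩ + (0.7398 + 0.03999i)|11⟩

amp(|b₁b₂…⟩) = product of the factor amplitudes for bits b₁, b₂, …; only kets whose every factor amplitude is nonzero survive.
|00⟩: (0.6509)(0.2175) = 0.1416
|01⟩: (0.6509)(0.9746 + 0.05268i) = (0.6344 + 0.03429i)
|10⟩: (0.7591)(0.2175) = 0.1651
|11⟩: (0.7591)(0.9746 + 0.05268i) = (0.7398 + 0.03999i)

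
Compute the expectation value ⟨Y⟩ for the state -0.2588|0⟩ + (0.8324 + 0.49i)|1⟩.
-0.2536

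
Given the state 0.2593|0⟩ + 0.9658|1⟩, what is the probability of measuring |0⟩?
0.06724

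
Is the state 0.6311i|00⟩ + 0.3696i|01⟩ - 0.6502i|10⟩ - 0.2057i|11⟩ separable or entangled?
Entangled

Writing the state as a|00⟩ + b|01⟩ + c|10⟩ + d|11⟩, it is a product state iff ad − bc = 0.
Here (a, b, c, d) = (0.6311i, 0.3696i, -0.6502i, -0.2057i): ad − bc = (0.6311i)(-0.2057i) − (0.3696i)(-0.6502i) = -0.1105 ≠ 0, so the state is entangled.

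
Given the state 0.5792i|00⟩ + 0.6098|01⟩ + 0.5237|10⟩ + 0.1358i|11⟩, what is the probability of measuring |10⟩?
0.2743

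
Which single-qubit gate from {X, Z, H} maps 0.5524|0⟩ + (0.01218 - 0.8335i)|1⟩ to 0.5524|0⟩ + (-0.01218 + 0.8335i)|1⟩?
Z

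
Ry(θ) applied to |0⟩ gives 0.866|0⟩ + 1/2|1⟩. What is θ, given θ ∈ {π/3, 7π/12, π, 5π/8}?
π/3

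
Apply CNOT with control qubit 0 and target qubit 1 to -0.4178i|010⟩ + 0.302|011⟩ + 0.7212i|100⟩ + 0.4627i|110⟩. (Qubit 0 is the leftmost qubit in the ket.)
-0.4178i|010⟩ + 0.302|011⟩ + 0.4627i|100⟩ + 0.7212i|110⟩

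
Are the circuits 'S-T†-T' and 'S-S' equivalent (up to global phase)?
No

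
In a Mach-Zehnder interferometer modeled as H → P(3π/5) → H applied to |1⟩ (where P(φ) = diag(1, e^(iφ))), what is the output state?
(0.6545 - 0.4755i)|0⟩ + (0.3455 + 0.4755i)|1⟩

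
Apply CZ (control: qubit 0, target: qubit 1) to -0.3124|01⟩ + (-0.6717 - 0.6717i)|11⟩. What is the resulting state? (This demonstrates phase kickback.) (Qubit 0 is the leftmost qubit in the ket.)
-0.3124|01⟩ + (0.6717 + 0.6717i)|11⟩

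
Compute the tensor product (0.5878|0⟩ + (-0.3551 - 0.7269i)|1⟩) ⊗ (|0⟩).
0.5878|00⟩ + (-0.3551 - 0.7269i)|10⟩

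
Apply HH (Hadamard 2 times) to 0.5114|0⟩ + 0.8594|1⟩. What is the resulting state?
0.5114|0⟩ + 0.8594|1⟩

H² = I, so an even number of Hadamards cancels: H^2 = I and the state is unchanged.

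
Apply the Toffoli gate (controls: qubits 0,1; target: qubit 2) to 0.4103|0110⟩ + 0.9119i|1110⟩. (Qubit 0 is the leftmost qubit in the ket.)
0.4103|0110⟩ + 0.9119i|1100⟩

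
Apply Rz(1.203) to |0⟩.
(0.8245 - 0.5659i)|0⟩

Rz(1.203) = [[e^(−iθ/2), 0], [0, e^(iθ/2)]] with e^(±iθ/2) = cos(θ/2) ± i·sin(θ/2); θ = 1.203, cos(θ/2) ≈ 0.824488, sin(θ/2) ≈ 0.56588.
With a = amp(|0⟩) = 1 and b = amp(|1⟩) = 0:
new amp(|0⟩) = (0.824488 - 0.56588i)·a = (0.8245 - 0.5659i)
new amp(|1⟩) = (0.824488 + 0.56588i)·b = 0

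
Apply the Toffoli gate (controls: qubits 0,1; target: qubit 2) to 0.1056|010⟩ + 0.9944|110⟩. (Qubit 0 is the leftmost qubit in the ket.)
0.1056|010⟩ + 0.9944|111⟩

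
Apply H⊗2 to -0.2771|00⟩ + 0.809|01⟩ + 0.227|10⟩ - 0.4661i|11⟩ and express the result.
(0.3795 - 0.2331i)|00⟩ + (-0.4296 + 0.2331i)|01⟩ + (0.1525 + 0.2331i)|10⟩ + (-0.6566 - 0.2331i)|11⟩

H⊗2 gives amp(|y⟩) = (1/2) Σ_x (−1)^(x·y) amp(|x⟩), where x·y is the number of positions in which both x and y have a 1.
|00⟩: (-0.2771 + 0.809 + 0.227 - 0.4661i)/2 = (0.3795 - 0.2331i)
|01⟩: (-0.2771 - 0.809 + 0.227 + 0.4661i)/2 = (-0.4296 + 0.2331i)
|10⟩: (-0.2771 + 0.809 - 0.227 + 0.4661i)/2 = (0.1525 + 0.2331i)
|11⟩: (-0.2771 - 0.809 - 0.227 - 0.4661i)/2 = (-0.6566 - 0.2331i)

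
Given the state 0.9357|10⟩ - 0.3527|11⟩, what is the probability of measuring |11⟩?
0.1244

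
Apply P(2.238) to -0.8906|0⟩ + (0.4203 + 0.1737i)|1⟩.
-0.8906|0⟩ + (-0.3965 + 0.2227i)|1⟩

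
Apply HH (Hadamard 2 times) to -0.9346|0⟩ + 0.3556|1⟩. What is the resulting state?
-0.9346|0⟩ + 0.3556|1⟩

H² = I, so an even number of Hadamards cancels: H^2 = I and the state is unchanged.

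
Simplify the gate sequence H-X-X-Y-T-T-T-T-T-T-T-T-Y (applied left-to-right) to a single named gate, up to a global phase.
H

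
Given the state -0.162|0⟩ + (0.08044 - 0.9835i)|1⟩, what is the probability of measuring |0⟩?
0.02624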